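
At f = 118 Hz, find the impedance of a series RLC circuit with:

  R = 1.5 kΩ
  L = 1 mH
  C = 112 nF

Step 1 — Angular frequency: ω = 2π·f = 2π·118 = 741.4 rad/s.
Step 2 — Component impedances:
  R: Z = R = 1500 Ω
  L: Z = jωL = j·741.4·0.001 = 0 + j0.7414 Ω
  C: Z = 1/(jωC) = -j/(ω·C) = 0 - j1.204e+04 Ω
Step 3 — Series combination: Z_total = R + L + C = 1500 - j1.204e+04 Ω = 1.213e+04∠-82.9° Ω.

Z = 1500 - j1.204e+04 Ω = 1.213e+04∠-82.9° Ω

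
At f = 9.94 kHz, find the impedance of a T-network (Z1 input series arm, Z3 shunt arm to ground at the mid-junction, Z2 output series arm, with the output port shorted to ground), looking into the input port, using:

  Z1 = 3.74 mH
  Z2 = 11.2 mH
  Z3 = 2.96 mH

Step 1 — Angular frequency: ω = 2π·f = 2π·9940 = 6.245e+04 rad/s.
Step 2 — Component impedances:
  Z1: Z = jωL = j·6.245e+04·0.00374 = 0 + j233.6 Ω
  Z2: Z = jωL = j·6.245e+04·0.0112 = 0 + j699.5 Ω
  Z3: Z = jωL = j·6.245e+04·0.00296 = 0 + j184.9 Ω
Step 3 — With the output port shorted to ground, the output series arm Z2 runs from the junction to ground; the shunt arm Z3 also runs from the junction to ground. They appear in parallel: Z3 || Z2 = 0 + j146.2 Ω.
Step 4 — Series with input arm Z1: Z_in = Z1 + (Z3 || Z2) = 0 + j379.8 Ω = 379.8∠90.0° Ω.

Z = 0 + j379.8 Ω = 379.8∠90.0° Ω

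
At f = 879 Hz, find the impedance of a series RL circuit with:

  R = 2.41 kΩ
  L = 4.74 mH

Step 1 — Angular frequency: ω = 2π·f = 2π·879 = 5523 rad/s.
Step 2 — Component impedances:
  R: Z = R = 2410 Ω
  L: Z = jωL = j·5523·0.00474 = 0 + j26.18 Ω
Step 3 — Series combination: Z_total = R + L = 2410 + j26.18 Ω = 2410∠0.6° Ω.

Z = 2410 + j26.18 Ω = 2410∠0.6° Ω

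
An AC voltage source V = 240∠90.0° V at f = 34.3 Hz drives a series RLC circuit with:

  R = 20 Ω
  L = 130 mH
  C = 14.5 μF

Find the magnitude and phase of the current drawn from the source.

Step 1 — Angular frequency: ω = 2π·f = 2π·34.3 = 215.5 rad/s.
Step 2 — Component impedances:
  R: Z = R = 20 Ω
  L: Z = jωL = j·215.5·0.13 = 0 + j28.02 Ω
  C: Z = 1/(jωC) = -j/(ω·C) = 0 - j320 Ω
Step 3 — Series combination: Z_total = R + L + C = 20 - j292 Ω = 292.7∠-86.1° Ω.
Step 4 — Source phasor: V = 240∠90.0° V = 0 + j240 V.
Step 5 — Ohm's law: I = V / Z_total = (0 + j240) / (20 - j292) = -0.8181 + j0.05604 A.
Step 6 — Convert to polar: |I| = 0.82 A, ∠I = 176.1°.

I = 0.82∠176.1° A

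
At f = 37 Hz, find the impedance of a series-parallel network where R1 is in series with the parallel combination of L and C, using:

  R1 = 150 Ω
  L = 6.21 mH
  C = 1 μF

Step 1 — Angular frequency: ω = 2π·f = 2π·37 = 232.5 rad/s.
Step 2 — Component impedances:
  R1: Z = R = 150 Ω
  L: Z = jωL = j·232.5·0.00621 = 0 + j1.444 Ω
  C: Z = 1/(jωC) = -j/(ω·C) = 0 - j4301 Ω
Step 3 — Parallel branch: L || C = 1/(1/L + 1/C) = 0 + j1.444 Ω.
Step 4 — Series with R1: Z_total = R1 + (L || C) = 150 + j1.444 Ω = 150∠0.6° Ω.

Z = 150 + j1.444 Ω = 150∠0.6° Ω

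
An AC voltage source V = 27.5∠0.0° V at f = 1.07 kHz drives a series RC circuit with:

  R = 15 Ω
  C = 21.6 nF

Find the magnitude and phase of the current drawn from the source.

Step 1 — Angular frequency: ω = 2π·f = 2π·1070 = 6723 rad/s.
Step 2 — Component impedances:
  R: Z = R = 15 Ω
  C: Z = 1/(jωC) = -j/(ω·C) = 0 - j6886 Ω
Step 3 — Series combination: Z_total = R + C = 15 - j6886 Ω = 6886∠-89.9° Ω.
Step 4 — Source phasor: V = 27.5∠0.0° V = 27.5 V.
Step 5 — Ohm's law: I = V / Z_total = (27.5) / (15 - j6886) = 8.699e-06 + j0.003993 A.
Step 6 — Convert to polar: |I| = 0.003993 A, ∠I = 89.9°.

I = 0.003993∠89.9° A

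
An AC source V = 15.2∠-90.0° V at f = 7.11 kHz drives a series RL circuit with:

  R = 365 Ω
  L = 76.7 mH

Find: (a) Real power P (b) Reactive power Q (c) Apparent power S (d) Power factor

Step 1 — Angular frequency: ω = 2π·f = 2π·7110 = 4.467e+04 rad/s.
Step 2 — Component impedances:
  R: Z = R = 365 Ω
  L: Z = jωL = j·4.467e+04·0.0767 = 0 + j3426 Ω
Step 3 — Series combination: Z_total = R + L = 365 + j3426 Ω = 3446∠83.9° Ω.
Step 4 — Source phasor: V = 15.2∠-90.0° V = 0 - j15.2 V.
Step 5 — Current: I = V / Z = -0.004386 - j0.0004672 A = 0.004411∠-173.9° A.
Step 6 — Complex power: S = V·I* = 0.007102 + j0.06667 VA.
Step 7 — Real power: P = Re(S) = 0.007102 W.
Step 8 — Reactive power: Q = Im(S) = 0.06667 VAR.
Step 9 — Apparent power: |S| = 0.06705 VA.
Step 10 — Power factor: PF = P/|S| = 0.1059 (lagging).

(a) P = 0.007102 W  (b) Q = 0.06667 VAR  (c) S = 0.06705 VA  (d) PF = 0.1059 (lagging)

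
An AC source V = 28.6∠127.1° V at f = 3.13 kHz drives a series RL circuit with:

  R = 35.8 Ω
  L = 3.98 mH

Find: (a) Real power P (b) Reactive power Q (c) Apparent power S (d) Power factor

Step 1 — Angular frequency: ω = 2π·f = 2π·3130 = 1.967e+04 rad/s.
Step 2 — Component impedances:
  R: Z = R = 35.8 Ω
  L: Z = jωL = j·1.967e+04·0.00398 = 0 + j78.27 Ω
Step 3 — Series combination: Z_total = R + L = 35.8 + j78.27 Ω = 86.07∠65.4° Ω.
Step 4 — Source phasor: V = 28.6∠127.1° V = -17.25 + j22.81 V.
Step 5 — Current: I = V / Z = 0.1576 + j0.2925 A = 0.3323∠61.7° A.
Step 6 — Complex power: S = V·I* = 3.953 + j8.642 VA.
Step 7 — Real power: P = Re(S) = 3.953 W.
Step 8 — Reactive power: Q = Im(S) = 8.642 VAR.
Step 9 — Apparent power: |S| = 9.503 VA.
Step 10 — Power factor: PF = P/|S| = 0.4159 (lagging).

(a) P = 3.953 W  (b) Q = 8.642 VAR  (c) S = 9.503 VA  (d) PF = 0.4159 (lagging)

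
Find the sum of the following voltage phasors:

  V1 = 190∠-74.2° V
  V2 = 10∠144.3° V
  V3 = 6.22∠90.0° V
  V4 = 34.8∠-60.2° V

Step 1 — Convert each phasor to rectangular form:
  V1 = 190·(cos(-74.2°) + j·sin(-74.2°)) = 51.73 - j182.8 V
  V2 = 10·(cos(144.3°) + j·sin(144.3°)) = -8.121 + j5.835 V
  V3 = 6.22·(cos(90.0°) + j·sin(90.0°)) = 0 + j6.22 V
  V4 = 34.8·(cos(-60.2°) + j·sin(-60.2°)) = 17.29 - j30.2 V
Step 2 — Sum components: V_total = 60.91 - j201 V.
Step 3 — Convert to polar: |V_total| = 210 V, ∠V_total = -73.1°.

V_total = 210∠-73.1° V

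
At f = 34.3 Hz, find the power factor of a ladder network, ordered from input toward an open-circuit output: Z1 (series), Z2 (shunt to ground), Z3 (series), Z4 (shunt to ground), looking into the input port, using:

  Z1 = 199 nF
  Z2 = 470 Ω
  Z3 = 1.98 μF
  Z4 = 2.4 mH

Step 1 — Angular frequency: ω = 2π·f = 2π·34.3 = 215.5 rad/s.
Step 2 — Component impedances:
  Z1: Z = 1/(jωC) = -j/(ω·C) = 0 - j2.332e+04 Ω
  Z2: Z = R = 470 Ω
  Z3: Z = 1/(jωC) = -j/(ω·C) = 0 - j2343 Ω
  Z4: Z = jωL = j·215.5·0.0024 = 0 + j0.5172 Ω
Step 3 — Ladder network (open output): work backward from the far end, alternating series and parallel combinations. Z_in = 451.8 - j2.341e+04 Ω = 2.341e+04∠-88.9° Ω.
Step 4 — Power factor: PF = cos(φ) = Re(Z)/|Z| = 451.8/2.341e+04 = 0.0193.
Step 5 — Type: Im(Z) = -2.341e+04 ⇒ leading (phase φ = -88.9°).

PF = 0.0193 (leading, φ = -88.9°)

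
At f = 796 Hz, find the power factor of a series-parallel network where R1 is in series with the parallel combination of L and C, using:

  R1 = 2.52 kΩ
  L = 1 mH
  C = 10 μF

Step 1 — Angular frequency: ω = 2π·f = 2π·796 = 5001 rad/s.
Step 2 — Component impedances:
  R1: Z = R = 2520 Ω
  L: Z = jωL = j·5001·0.001 = 0 + j5.001 Ω
  C: Z = 1/(jωC) = -j/(ω·C) = 0 - j19.99 Ω
Step 3 — Parallel branch: L || C = 1/(1/L + 1/C) = 0 + j6.67 Ω.
Step 4 — Series with R1: Z_total = R1 + (L || C) = 2520 + j6.67 Ω = 2520∠0.2° Ω.
Step 5 — Power factor: PF = cos(φ) = Re(Z)/|Z| = 2520/2520 = 1.
Step 6 — Type: Im(Z) = 6.67 ⇒ lagging (phase φ = 0.2°).

PF = 1 (lagging, φ = 0.2°)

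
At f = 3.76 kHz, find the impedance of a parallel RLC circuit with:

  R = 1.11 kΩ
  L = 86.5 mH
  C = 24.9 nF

Step 1 — Angular frequency: ω = 2π·f = 2π·3760 = 2.362e+04 rad/s.
Step 2 — Component impedances:
  R: Z = R = 1110 Ω
  L: Z = jωL = j·2.362e+04·0.0865 = 0 + j2044 Ω
  C: Z = 1/(jωC) = -j/(ω·C) = 0 - j1700 Ω
Step 3 — Parallel combination: 1/Z_total = 1/R + 1/L + 1/C; Z_total = 1097 - j120.4 Ω = 1103∠-6.3° Ω.

Z = 1097 - j120.4 Ω = 1103∠-6.3° Ω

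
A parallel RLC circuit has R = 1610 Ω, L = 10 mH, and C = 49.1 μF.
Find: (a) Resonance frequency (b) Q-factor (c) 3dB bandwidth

Step 1 — Resonance: ω₀ = 1/√(LC) = 1/√(0.01·4.91e-05) = 1427 rad/s.
Step 2 — f₀ = ω₀/(2π) = 227.1 Hz.
Step 3 — Parallel Q: Q = R/(ω₀L) = 1610/(1427·0.01) = 112.8.
Step 4 — Bandwidth: Δω = ω₀/Q = 12.65 rad/s; BW = Δω/(2π) = 2.013 Hz.

(a) f₀ = 227.1 Hz  (b) Q = 112.8  (c) BW = 2.013 Hz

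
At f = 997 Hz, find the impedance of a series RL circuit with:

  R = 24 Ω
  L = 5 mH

Step 1 — Angular frequency: ω = 2π·f = 2π·997 = 6264 rad/s.
Step 2 — Component impedances:
  R: Z = R = 24 Ω
  L: Z = jωL = j·6264·0.005 = 0 + j31.32 Ω
Step 3 — Series combination: Z_total = R + L = 24 + j31.32 Ω = 39.46∠52.5° Ω.

Z = 24 + j31.32 Ω = 39.46∠52.5° Ω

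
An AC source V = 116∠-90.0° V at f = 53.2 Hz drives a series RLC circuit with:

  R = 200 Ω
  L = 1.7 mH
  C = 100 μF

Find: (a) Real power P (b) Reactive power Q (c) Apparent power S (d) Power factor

Step 1 — Angular frequency: ω = 2π·f = 2π·53.2 = 334.3 rad/s.
Step 2 — Component impedances:
  R: Z = R = 200 Ω
  L: Z = jωL = j·334.3·0.0017 = 0 + j0.5683 Ω
  C: Z = 1/(jωC) = -j/(ω·C) = 0 - j29.92 Ω
Step 3 — Series combination: Z_total = R + L + C = 200 - j29.35 Ω = 202.1∠-8.3° Ω.
Step 4 — Source phasor: V = 116∠-90.0° V = 0 - j116 V.
Step 5 — Current: I = V / Z = 0.08332 - j0.5678 A = 0.5739∠-81.7° A.
Step 6 — Complex power: S = V·I* = 65.86 - j9.665 VA.
Step 7 — Real power: P = Re(S) = 65.86 W.
Step 8 — Reactive power: Q = Im(S) = -9.665 VAR.
Step 9 — Apparent power: |S| = 66.57 VA.
Step 10 — Power factor: PF = P/|S| = 0.9894 (leading).

(a) P = 65.86 W  (b) Q = -9.665 VAR  (c) S = 66.57 VA  (d) PF = 0.9894 (leading)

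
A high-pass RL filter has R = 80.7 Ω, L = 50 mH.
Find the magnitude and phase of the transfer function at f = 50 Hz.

Step 1 — Angular frequency: ω = 2π·50 = 314.2 rad/s.
Step 2 — Transfer function: H(jω) = jωL/(R + jωL).
Step 3 — Numerator jωL = j·15.71; denominator R + jωL = 80.7 + j15.71.
Step 4 — H = 0.0365 + j0.1875.
Step 5 — Magnitude: |H| = 0.1911 (-14.4 dB); phase: φ = 79.0°.

|H| = 0.1911 (-14.4 dB), φ = 79.0°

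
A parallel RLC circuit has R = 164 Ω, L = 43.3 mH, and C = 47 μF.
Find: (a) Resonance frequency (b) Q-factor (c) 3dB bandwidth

Step 1 — Resonance: ω₀ = 1/√(LC) = 1/√(0.0433·4.7e-05) = 701 rad/s.
Step 2 — f₀ = ω₀/(2π) = 111.6 Hz.
Step 3 — Parallel Q: Q = R/(ω₀L) = 164/(701·0.0433) = 5.403.
Step 4 — Bandwidth: Δω = ω₀/Q = 129.7 rad/s; BW = Δω/(2π) = 20.65 Hz.

(a) f₀ = 111.6 Hz  (b) Q = 5.403  (c) BW = 20.65 Hz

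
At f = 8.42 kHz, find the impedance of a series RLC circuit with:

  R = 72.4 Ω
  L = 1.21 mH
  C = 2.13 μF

Step 1 — Angular frequency: ω = 2π·f = 2π·8420 = 5.29e+04 rad/s.
Step 2 — Component impedances:
  R: Z = R = 72.4 Ω
  L: Z = jωL = j·5.29e+04·0.00121 = 0 + j64.01 Ω
  C: Z = 1/(jωC) = -j/(ω·C) = 0 - j8.874 Ω
Step 3 — Series combination: Z_total = R + L + C = 72.4 + j55.14 Ω = 91.01∠37.3° Ω.

Z = 72.4 + j55.14 Ω = 91.01∠37.3° Ω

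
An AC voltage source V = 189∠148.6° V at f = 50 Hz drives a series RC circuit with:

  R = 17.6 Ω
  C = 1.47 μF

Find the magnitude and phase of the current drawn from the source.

Step 1 — Angular frequency: ω = 2π·f = 2π·50 = 314.2 rad/s.
Step 2 — Component impedances:
  R: Z = R = 17.6 Ω
  C: Z = 1/(jωC) = -j/(ω·C) = 0 - j2165 Ω
Step 3 — Series combination: Z_total = R + C = 17.6 - j2165 Ω = 2165∠-89.5° Ω.
Step 4 — Source phasor: V = 189∠148.6° V = -161.3 + j98.47 V.
Step 5 — Ohm's law: I = V / Z_total = (-161.3 + j98.47) / (17.6 - j2165) = -0.04608 - j0.07413 A.
Step 6 — Convert to polar: |I| = 0.08728 A, ∠I = -121.9°.

I = 0.08728∠-121.9° A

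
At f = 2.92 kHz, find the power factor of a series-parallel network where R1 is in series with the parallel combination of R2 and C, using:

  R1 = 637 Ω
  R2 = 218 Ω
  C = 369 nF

Step 1 — Angular frequency: ω = 2π·f = 2π·2920 = 1.835e+04 rad/s.
Step 2 — Component impedances:
  R1: Z = R = 637 Ω
  R2: Z = R = 218 Ω
  C: Z = 1/(jωC) = -j/(ω·C) = 0 - j147.7 Ω
Step 3 — Parallel branch: R2 || C = 1/(1/R2 + 1/C) = 68.59 - j101.2 Ω.
Step 4 — Series with R1: Z_total = R1 + (R2 || C) = 705.6 - j101.2 Ω = 712.8∠-8.2° Ω.
Step 5 — Power factor: PF = cos(φ) = Re(Z)/|Z| = 705.6/712.8 = 0.9899.
Step 6 — Type: Im(Z) = -101.2 ⇒ leading (phase φ = -8.2°).

PF = 0.9899 (leading, φ = -8.2°)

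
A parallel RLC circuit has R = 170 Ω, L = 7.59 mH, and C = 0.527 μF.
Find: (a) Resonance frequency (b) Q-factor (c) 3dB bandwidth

Step 1 — Resonance: ω₀ = 1/√(LC) = 1/√(0.00759·5.27e-07) = 1.581e+04 rad/s.
Step 2 — f₀ = ω₀/(2π) = 2516 Hz.
Step 3 — Parallel Q: Q = R/(ω₀L) = 170/(1.581e+04·0.00759) = 1.417.
Step 4 — Bandwidth: Δω = ω₀/Q = 1.116e+04 rad/s; BW = Δω/(2π) = 1776 Hz.

(a) f₀ = 2516 Hz  (b) Q = 1.417  (c) BW = 1776 Hz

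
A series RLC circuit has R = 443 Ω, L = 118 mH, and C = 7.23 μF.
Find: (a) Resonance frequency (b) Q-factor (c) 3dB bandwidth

Step 1 — Resonance: ω₀ = 1/√(LC) = 1/√(0.118·7.23e-06) = 1083 rad/s.
Step 2 — f₀ = ω₀/(2π) = 172.3 Hz.
Step 3 — Series Q: Q = ω₀L/R = 1083·0.118/443 = 0.2884.
Step 4 — Bandwidth: Δω = ω₀/Q = 3754 rad/s; BW = Δω/(2π) = 597.5 Hz.

(a) f₀ = 172.3 Hz  (b) Q = 0.2884  (c) BW = 597.5 Hz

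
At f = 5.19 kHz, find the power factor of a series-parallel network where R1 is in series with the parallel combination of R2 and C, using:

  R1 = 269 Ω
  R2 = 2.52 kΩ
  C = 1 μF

Step 1 — Angular frequency: ω = 2π·f = 2π·5190 = 3.261e+04 rad/s.
Step 2 — Component impedances:
  R1: Z = R = 269 Ω
  R2: Z = R = 2520 Ω
  C: Z = 1/(jωC) = -j/(ω·C) = 0 - j30.67 Ω
Step 3 — Parallel branch: R2 || C = 1/(1/R2 + 1/C) = 0.3731 - j30.66 Ω.
Step 4 — Series with R1: Z_total = R1 + (R2 || C) = 269.4 - j30.66 Ω = 271.1∠-6.5° Ω.
Step 5 — Power factor: PF = cos(φ) = Re(Z)/|Z| = 269.37/271.11 = 0.9936.
Step 6 — Type: Im(Z) = -30.66 ⇒ leading (phase φ = -6.5°).

PF = 0.9936 (leading, φ = -6.5°)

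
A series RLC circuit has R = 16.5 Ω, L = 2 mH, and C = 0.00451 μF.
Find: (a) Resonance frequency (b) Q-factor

Step 1 — Resonance condition Im(Z)=0 gives ω₀ = 1/√(LC).
Step 2 — ω₀ = 1/√(0.002·4.51e-09) = 3.33e+05 rad/s.
Step 3 — f₀ = ω₀/(2π) = 5.299e+04 Hz.
Step 4 — Series Q: Q = ω₀L/R = 3.33e+05·0.002/16.5 = 40.36.

(a) f₀ = 5.299e+04 Hz  (b) Q = 40.36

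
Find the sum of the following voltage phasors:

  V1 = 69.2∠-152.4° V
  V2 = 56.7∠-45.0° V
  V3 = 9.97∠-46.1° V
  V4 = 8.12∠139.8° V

Step 1 — Convert each phasor to rectangular form:
  V1 = 69.2·(cos(-152.4°) + j·sin(-152.4°)) = -61.33 - j32.06 V
  V2 = 56.7·(cos(-45.0°) + j·sin(-45.0°)) = 40.09 - j40.09 V
  V3 = 9.97·(cos(-46.1°) + j·sin(-46.1°)) = 6.913 - j7.184 V
  V4 = 8.12·(cos(139.8°) + j·sin(139.8°)) = -6.202 + j5.241 V
Step 2 — Sum components: V_total = -20.52 - j74.1 V.
Step 3 — Convert to polar: |V_total| = 76.89 V, ∠V_total = -105.5°.

V_total = 76.89∠-105.5° V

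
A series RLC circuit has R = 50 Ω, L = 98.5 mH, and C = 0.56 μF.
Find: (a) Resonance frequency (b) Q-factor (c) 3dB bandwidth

Step 1 — Resonance: ω₀ = 1/√(LC) = 1/√(0.0985·5.6e-07) = 4258 rad/s.
Step 2 — f₀ = ω₀/(2π) = 677.7 Hz.
Step 3 — Series Q: Q = ω₀L/R = 4258·0.0985/50 = 8.388.
Step 4 — Bandwidth: Δω = ω₀/Q = 507.6 rad/s; BW = Δω/(2π) = 80.79 Hz.

(a) f₀ = 677.7 Hz  (b) Q = 8.388  (c) BW = 80.79 Hz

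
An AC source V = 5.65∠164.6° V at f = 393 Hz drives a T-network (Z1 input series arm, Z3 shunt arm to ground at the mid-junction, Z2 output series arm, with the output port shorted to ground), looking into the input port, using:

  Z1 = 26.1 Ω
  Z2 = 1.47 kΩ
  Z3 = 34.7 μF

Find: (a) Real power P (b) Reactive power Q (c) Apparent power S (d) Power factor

Step 1 — Angular frequency: ω = 2π·f = 2π·393 = 2469 rad/s.
Step 2 — Component impedances:
  Z1: Z = R = 26.1 Ω
  Z2: Z = R = 1470 Ω
  Z3: Z = 1/(jωC) = -j/(ω·C) = 0 - j11.67 Ω
Step 3 — With the output port shorted to ground, the output series arm Z2 runs from the junction to ground; the shunt arm Z3 also runs from the junction to ground. They appear in parallel: Z3 || Z2 = 0.09265 - j11.67 Ω.
Step 4 — Series with input arm Z1: Z_in = Z1 + (Z3 || Z2) = 26.19 - j11.67 Ω = 28.67∠-24.0° Ω.
Step 5 — Source phasor: V = 5.65∠164.6° V = -5.447 + j1.5 V.
Step 6 — Current: I = V / Z = -0.1948 - j0.02952 A = 0.197∠-171.4° A.
Step 7 — Complex power: S = V·I* = 1.017 - j0.4531 VA.
Step 8 — Real power: P = Re(S) = 1.017 W.
Step 9 — Reactive power: Q = Im(S) = -0.4531 VAR.
Step 10 — Apparent power: |S| = 1.113 VA.
Step 11 — Power factor: PF = P/|S| = 0.9134 (leading).

(a) P = 1.017 W  (b) Q = -0.4531 VAR  (c) S = 1.113 VA  (d) PF = 0.9134 (leading)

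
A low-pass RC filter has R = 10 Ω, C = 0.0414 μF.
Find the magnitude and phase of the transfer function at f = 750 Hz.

Step 1 — Angular frequency: ω = 2π·750 = 4712 rad/s.
Step 2 — Transfer function: H(jω) = 1/(1 + jωRC).
Step 3 — Denominator: 1 + jωRC = 1 + j·4712·10·4.14e-08 = 1 + j0.001951.
Step 4 — H = 1 - j0.001951.
Step 5 — Magnitude: |H| = 1 (-0.0 dB); phase: φ = -0.1°.

|H| = 1 (-0.0 dB), φ = -0.1°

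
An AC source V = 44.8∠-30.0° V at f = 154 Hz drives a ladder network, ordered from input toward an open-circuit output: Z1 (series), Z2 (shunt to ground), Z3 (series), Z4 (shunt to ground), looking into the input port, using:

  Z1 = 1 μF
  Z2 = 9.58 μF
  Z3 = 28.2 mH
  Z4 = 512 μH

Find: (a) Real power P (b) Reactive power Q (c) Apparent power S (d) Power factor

Step 1 — Angular frequency: ω = 2π·f = 2π·154 = 967.6 rad/s.
Step 2 — Component impedances:
  Z1: Z = 1/(jωC) = -j/(ω·C) = 0 - j1033 Ω
  Z2: Z = 1/(jωC) = -j/(ω·C) = 0 - j107.9 Ω
  Z3: Z = jωL = j·967.6·0.0282 = 0 + j27.29 Ω
  Z4: Z = jωL = j·967.6·0.000512 = 0 + j0.4954 Ω
Step 3 — Ladder network (open output): work backward from the far end, alternating series and parallel combinations. Z_in = 0 - j996.1 Ω = 996.1∠-90.0° Ω.
Step 4 — Source phasor: V = 44.8∠-30.0° V = 38.8 - j22.4 V.
Step 5 — Current: I = V / Z = 0.02249 + j0.03895 A = 0.04498∠60.0° A.
Step 6 — Complex power: S = V·I* = 0 - j2.015 VA.
Step 7 — Real power: P = Re(S) = 0 W.
Step 8 — Reactive power: Q = Im(S) = -2.015 VAR.
Step 9 — Apparent power: |S| = 2.015 VA.
Step 10 — Power factor: PF = P/|S| = 0 (leading).

(a) P = 0 W  (b) Q = -2.015 VAR  (c) S = 2.015 VA  (d) PF = 0 (leading)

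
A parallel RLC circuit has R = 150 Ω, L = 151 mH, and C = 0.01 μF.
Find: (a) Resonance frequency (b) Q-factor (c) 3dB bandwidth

Step 1 — Resonance: ω₀ = 1/√(LC) = 1/√(0.151·1e-08) = 2.573e+04 rad/s.
Step 2 — f₀ = ω₀/(2π) = 4096 Hz.
Step 3 — Parallel Q: Q = R/(ω₀L) = 150/(2.573e+04·0.151) = 0.0386.
Step 4 — Bandwidth: Δω = ω₀/Q = 6.667e+05 rad/s; BW = Δω/(2π) = 1.061e+05 Hz.

(a) f₀ = 4096 Hz  (b) Q = 0.0386  (c) BW = 1.061e+05 Hz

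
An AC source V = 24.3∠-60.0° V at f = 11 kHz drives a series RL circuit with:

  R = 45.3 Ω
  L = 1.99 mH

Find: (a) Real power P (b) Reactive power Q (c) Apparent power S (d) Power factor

Step 1 — Angular frequency: ω = 2π·f = 2π·1.1e+04 = 6.912e+04 rad/s.
Step 2 — Component impedances:
  R: Z = R = 45.3 Ω
  L: Z = jωL = j·6.912e+04·0.00199 = 0 + j137.5 Ω
Step 3 — Series combination: Z_total = R + L = 45.3 + j137.5 Ω = 144.8∠71.8° Ω.
Step 4 — Source phasor: V = 24.3∠-60.0° V = 12.15 - j21.04 V.
Step 5 — Current: I = V / Z = -0.1118 - j0.1252 A = 0.1678∠-131.8° A.
Step 6 — Complex power: S = V·I* = 1.276 + j3.873 VA.
Step 7 — Real power: P = Re(S) = 1.276 W.
Step 8 — Reactive power: Q = Im(S) = 3.873 VAR.
Step 9 — Apparent power: |S| = 4.078 VA.
Step 10 — Power factor: PF = P/|S| = 0.3128 (lagging).

(a) P = 1.276 W  (b) Q = 3.873 VAR  (c) S = 4.078 VA  (d) PF = 0.3128 (lagging)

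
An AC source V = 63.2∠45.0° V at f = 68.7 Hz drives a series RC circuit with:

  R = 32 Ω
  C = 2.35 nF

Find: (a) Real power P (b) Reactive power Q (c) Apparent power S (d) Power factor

Step 1 — Angular frequency: ω = 2π·f = 2π·68.7 = 431.7 rad/s.
Step 2 — Component impedances:
  R: Z = R = 32 Ω
  C: Z = 1/(jωC) = -j/(ω·C) = 0 - j9.858e+05 Ω
Step 3 — Series combination: Z_total = R + C = 32 - j9.858e+05 Ω = 9.858e+05∠-90.0° Ω.
Step 4 — Source phasor: V = 63.2∠45.0° V = 44.69 + j44.69 V.
Step 5 — Current: I = V / Z = -4.533e-05 + j4.533e-05 A = 6.411e-05∠135.0° A.
Step 6 — Complex power: S = V·I* = 1.315e-07 - j0.004052 VA.
Step 7 — Real power: P = Re(S) = 1.315e-07 W.
Step 8 — Reactive power: Q = Im(S) = -0.004052 VAR.
Step 9 — Apparent power: |S| = 0.004052 VA.
Step 10 — Power factor: PF = P/|S| = 3.246e-05 (leading).

(a) P = 1.315e-07 W  (b) Q = -0.004052 VAR  (c) S = 0.004052 VA  (d) PF = 3.246e-05 (leading)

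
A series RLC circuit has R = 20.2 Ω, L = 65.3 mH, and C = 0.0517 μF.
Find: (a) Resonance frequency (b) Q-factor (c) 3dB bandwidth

Step 1 — Resonance: ω₀ = 1/√(LC) = 1/√(0.0653·5.17e-08) = 1.721e+04 rad/s.
Step 2 — f₀ = ω₀/(2π) = 2739 Hz.
Step 3 — Series Q: Q = ω₀L/R = 1.721e+04·0.0653/20.2 = 55.64.
Step 4 — Bandwidth: Δω = ω₀/Q = 309.3 rad/s; BW = Δω/(2π) = 49.23 Hz.

(a) f₀ = 2739 Hz  (b) Q = 55.64  (c) BW = 49.23 Hz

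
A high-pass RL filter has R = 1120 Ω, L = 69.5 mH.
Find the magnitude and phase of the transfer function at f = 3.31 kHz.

Step 1 — Angular frequency: ω = 2π·3310 = 2.08e+04 rad/s.
Step 2 — Transfer function: H(jω) = jωL/(R + jωL).
Step 3 — Numerator jωL = j·1445; denominator R + jωL = 1120 + j1445.
Step 4 — H = 0.6248 + j0.4842.
Step 5 — Magnitude: |H| = 0.7905 (-2.0 dB); phase: φ = 37.8°.

|H| = 0.7905 (-2.0 dB), φ = 37.8°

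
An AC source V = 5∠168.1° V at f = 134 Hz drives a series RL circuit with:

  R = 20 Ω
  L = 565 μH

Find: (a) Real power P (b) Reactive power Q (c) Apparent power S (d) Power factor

Step 1 — Angular frequency: ω = 2π·f = 2π·134 = 841.9 rad/s.
Step 2 — Component impedances:
  R: Z = R = 20 Ω
  L: Z = jωL = j·841.9·0.000565 = 0 + j0.4757 Ω
Step 3 — Series combination: Z_total = R + L = 20 + j0.4757 Ω = 20.01∠1.4° Ω.
Step 4 — Source phasor: V = 5∠168.1° V = -4.893 + j1.031 V.
Step 5 — Current: I = V / Z = -0.2433 + j0.05734 A = 0.2499∠166.7° A.
Step 6 — Complex power: S = V·I* = 1.249 + j0.02971 VA.
Step 7 — Real power: P = Re(S) = 1.249 W.
Step 8 — Reactive power: Q = Im(S) = 0.02971 VAR.
Step 9 — Apparent power: |S| = 1.25 VA.
Step 10 — Power factor: PF = P/|S| = 0.9997 (lagging).

(a) P = 1.249 W  (b) Q = 0.02971 VAR  (c) S = 1.25 VA  (d) PF = 0.9997 (lagging)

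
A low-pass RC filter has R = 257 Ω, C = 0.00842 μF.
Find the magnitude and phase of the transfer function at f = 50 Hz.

Step 1 — Angular frequency: ω = 2π·50 = 314.2 rad/s.
Step 2 — Transfer function: H(jω) = 1/(1 + jωRC).
Step 3 — Denominator: 1 + jωRC = 1 + j·314.2·257·8.42e-09 = 1 + j0.0006798.
Step 4 — H = 1 - j0.0006798.
Step 5 — Magnitude: |H| = 1 (-0.0 dB); phase: φ = -0.0°.

|H| = 1 (-0.0 dB), φ = -0.0°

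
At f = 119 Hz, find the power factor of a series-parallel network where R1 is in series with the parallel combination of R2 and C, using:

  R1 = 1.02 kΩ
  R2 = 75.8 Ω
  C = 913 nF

Step 1 — Angular frequency: ω = 2π·f = 2π·119 = 747.7 rad/s.
Step 2 — Component impedances:
  R1: Z = R = 1020 Ω
  R2: Z = R = 75.8 Ω
  C: Z = 1/(jωC) = -j/(ω·C) = 0 - j1465 Ω
Step 3 — Parallel branch: R2 || C = 1/(1/R2 + 1/C) = 75.6 - j3.912 Ω.
Step 4 — Series with R1: Z_total = R1 + (R2 || C) = 1096 - j3.912 Ω = 1096∠-0.2° Ω.
Step 5 — Power factor: PF = cos(φ) = Re(Z)/|Z| = 1096/1096 = 1.
Step 6 — Type: Im(Z) = -3.912 ⇒ leading (phase φ = -0.2°).

PF = 1 (leading, φ = -0.2°)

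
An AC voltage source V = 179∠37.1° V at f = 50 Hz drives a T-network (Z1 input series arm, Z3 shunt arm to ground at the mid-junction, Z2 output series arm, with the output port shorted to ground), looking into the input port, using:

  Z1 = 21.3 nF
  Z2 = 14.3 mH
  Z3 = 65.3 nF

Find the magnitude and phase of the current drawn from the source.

Step 1 — Angular frequency: ω = 2π·f = 2π·50 = 314.2 rad/s.
Step 2 — Component impedances:
  Z1: Z = 1/(jωC) = -j/(ω·C) = 0 - j1.494e+05 Ω
  Z2: Z = jωL = j·314.2·0.0143 = 0 + j4.492 Ω
  Z3: Z = 1/(jωC) = -j/(ω·C) = 0 - j4.875e+04 Ω
Step 3 — With the output port shorted to ground, the output series arm Z2 runs from the junction to ground; the shunt arm Z3 also runs from the junction to ground. They appear in parallel: Z3 || Z2 = 0 + j4.493 Ω.
Step 4 — Series with input arm Z1: Z_in = Z1 + (Z3 || Z2) = 0 - j1.494e+05 Ω = 1.494e+05∠-90.0° Ω.
Step 5 — Source phasor: V = 179∠37.1° V = 142.8 + j108 V.
Step 6 — Ohm's law: I = V / Z_total = (142.8 + j108) / (0 - j1.494e+05) = -0.0007225 + j0.0009554 A.
Step 7 — Convert to polar: |I| = 0.001198 A, ∠I = 127.1°.

I = 0.001198∠127.1° A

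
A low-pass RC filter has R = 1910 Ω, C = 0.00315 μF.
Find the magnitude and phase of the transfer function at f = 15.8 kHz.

Step 1 — Angular frequency: ω = 2π·1.58e+04 = 9.927e+04 rad/s.
Step 2 — Transfer function: H(jω) = 1/(1 + jωRC).
Step 3 — Denominator: 1 + jωRC = 1 + j·9.927e+04·1910·3.15e-09 = 1 + j0.5973.
Step 4 — H = 0.7371 - j0.4402.
Step 5 — Magnitude: |H| = 0.8585 (-1.3 dB); phase: φ = -30.8°.

|H| = 0.8585 (-1.3 dB), φ = -30.8°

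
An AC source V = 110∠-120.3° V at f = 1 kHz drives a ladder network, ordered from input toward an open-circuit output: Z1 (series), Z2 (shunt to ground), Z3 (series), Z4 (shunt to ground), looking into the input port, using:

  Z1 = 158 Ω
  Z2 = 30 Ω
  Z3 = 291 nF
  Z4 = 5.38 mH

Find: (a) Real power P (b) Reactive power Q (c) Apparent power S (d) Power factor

Step 1 — Angular frequency: ω = 2π·f = 2π·1000 = 6283 rad/s.
Step 2 — Component impedances:
  Z1: Z = R = 158 Ω
  Z2: Z = R = 30 Ω
  Z3: Z = 1/(jωC) = -j/(ω·C) = 0 - j546.9 Ω
  Z4: Z = jωL = j·6283·0.00538 = 0 + j33.8 Ω
Step 3 — Ladder network (open output): work backward from the far end, alternating series and parallel combinations. Z_in = 187.9 - j1.748 Ω = 187.9∠-0.5° Ω.
Step 4 — Source phasor: V = 110∠-120.3° V = -55.5 - j94.97 V.
Step 5 — Current: I = V / Z = -0.2906 - j0.5082 A = 0.5854∠-119.8° A.
Step 6 — Complex power: S = V·I* = 64.39 - j0.599 VA.
Step 7 — Real power: P = Re(S) = 64.39 W.
Step 8 — Reactive power: Q = Im(S) = -0.599 VAR.
Step 9 — Apparent power: |S| = 64.39 VA.
Step 10 — Power factor: PF = P/|S| = 1 (leading).

(a) P = 64.39 W  (b) Q = -0.599 VAR  (c) S = 64.39 VA  (d) PF = 1 (leading)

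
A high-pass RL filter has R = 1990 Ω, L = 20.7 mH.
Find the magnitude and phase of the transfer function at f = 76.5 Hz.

Step 1 — Angular frequency: ω = 2π·76.5 = 480.7 rad/s.
Step 2 — Transfer function: H(jω) = jωL/(R + jωL).
Step 3 — Numerator jωL = j·9.95; denominator R + jωL = 1990 + j9.95.
Step 4 — H = 2.5e-05 + j0.005.
Step 5 — Magnitude: |H| = 0.005 (-46.0 dB); phase: φ = 89.7°.

|H| = 0.005 (-46.0 dB), φ = 89.7°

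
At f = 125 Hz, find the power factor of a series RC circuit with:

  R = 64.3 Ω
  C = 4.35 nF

Step 1 — Angular frequency: ω = 2π·f = 2π·125 = 785.4 rad/s.
Step 2 — Component impedances:
  R: Z = R = 64.3 Ω
  C: Z = 1/(jωC) = -j/(ω·C) = 0 - j2.927e+05 Ω
Step 3 — Series combination: Z_total = R + C = 64.3 - j2.927e+05 Ω = 2.927e+05∠-90.0° Ω.
Step 4 — Power factor: PF = cos(φ) = Re(Z)/|Z| = 64.3/2.927e+05 = 0.0002197.
Step 5 — Type: Im(Z) = -2.927e+05 ⇒ leading (phase φ = -90.0°).

PF = 0.0002197 (leading, φ = -90.0°)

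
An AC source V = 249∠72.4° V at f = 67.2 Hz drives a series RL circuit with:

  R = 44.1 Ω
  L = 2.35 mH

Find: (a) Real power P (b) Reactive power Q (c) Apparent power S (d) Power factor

Step 1 — Angular frequency: ω = 2π·f = 2π·67.2 = 422.2 rad/s.
Step 2 — Component impedances:
  R: Z = R = 44.1 Ω
  L: Z = jωL = j·422.2·0.00235 = 0 + j0.9922 Ω
Step 3 — Series combination: Z_total = R + L = 44.1 + j0.9922 Ω = 44.11∠1.3° Ω.
Step 4 — Source phasor: V = 249∠72.4° V = 75.29 + j237.3 V.
Step 5 — Current: I = V / Z = 1.827 + j5.341 A = 5.645∠71.1° A.
Step 6 — Complex power: S = V·I* = 1405 + j31.62 VA.
Step 7 — Real power: P = Re(S) = 1405 W.
Step 8 — Reactive power: Q = Im(S) = 31.62 VAR.
Step 9 — Apparent power: |S| = 1406 VA.
Step 10 — Power factor: PF = P/|S| = 0.9997 (lagging).

(a) P = 1405 W  (b) Q = 31.62 VAR  (c) S = 1406 VA  (d) PF = 0.9997 (lagging)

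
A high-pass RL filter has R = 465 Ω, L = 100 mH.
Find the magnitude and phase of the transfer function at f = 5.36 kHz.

Step 1 — Angular frequency: ω = 2π·5360 = 3.368e+04 rad/s.
Step 2 — Transfer function: H(jω) = jωL/(R + jωL).
Step 3 — Numerator jωL = j·3368; denominator R + jωL = 465 + j3368.
Step 4 — H = 0.9813 + j0.1355.
Step 5 — Magnitude: |H| = 0.9906 (-0.1 dB); phase: φ = 7.9°.

|H| = 0.9906 (-0.1 dB), φ = 7.9°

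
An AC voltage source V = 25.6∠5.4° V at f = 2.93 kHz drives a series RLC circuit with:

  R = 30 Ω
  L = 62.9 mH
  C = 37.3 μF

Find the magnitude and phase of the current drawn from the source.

Step 1 — Angular frequency: ω = 2π·f = 2π·2930 = 1.841e+04 rad/s.
Step 2 — Component impedances:
  R: Z = R = 30 Ω
  L: Z = jωL = j·1.841e+04·0.0629 = 0 + j1158 Ω
  C: Z = 1/(jωC) = -j/(ω·C) = 0 - j1.456 Ω
Step 3 — Series combination: Z_total = R + L + C = 30 + j1157 Ω = 1157∠88.5° Ω.
Step 4 — Source phasor: V = 25.6∠5.4° V = 25.49 + j2.409 V.
Step 5 — Ohm's law: I = V / Z_total = (25.49 + j2.409) / (30 + j1157) = 0.002653 - j0.02197 A.
Step 6 — Convert to polar: |I| = 0.02213 A, ∠I = -83.1°.

I = 0.02213∠-83.1° A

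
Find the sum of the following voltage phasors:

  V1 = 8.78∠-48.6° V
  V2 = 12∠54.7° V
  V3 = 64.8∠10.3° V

Step 1 — Convert each phasor to rectangular form:
  V1 = 8.78·(cos(-48.6°) + j·sin(-48.6°)) = 5.806 - j6.586 V
  V2 = 12·(cos(54.7°) + j·sin(54.7°)) = 6.934 + j9.794 V
  V3 = 64.8·(cos(10.3°) + j·sin(10.3°)) = 63.76 + j11.59 V
Step 2 — Sum components: V_total = 76.5 + j14.79 V.
Step 3 — Convert to polar: |V_total| = 77.91 V, ∠V_total = 10.9°.

V_total = 77.91∠10.9° V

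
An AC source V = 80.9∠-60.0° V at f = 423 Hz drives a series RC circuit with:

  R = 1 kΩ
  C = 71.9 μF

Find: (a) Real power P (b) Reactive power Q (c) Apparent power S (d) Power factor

Step 1 — Angular frequency: ω = 2π·f = 2π·423 = 2658 rad/s.
Step 2 — Component impedances:
  R: Z = R = 1000 Ω
  C: Z = 1/(jωC) = -j/(ω·C) = 0 - j5.233 Ω
Step 3 — Series combination: Z_total = R + C = 1000 - j5.233 Ω = 1000∠-0.3° Ω.
Step 4 — Source phasor: V = 80.9∠-60.0° V = 40.45 - j70.06 V.
Step 5 — Current: I = V / Z = 0.04082 - j0.06985 A = 0.0809∠-59.7° A.
Step 6 — Complex power: S = V·I* = 6.545 - j0.03425 VA.
Step 7 — Real power: P = Re(S) = 6.545 W.
Step 8 — Reactive power: Q = Im(S) = -0.03425 VAR.
Step 9 — Apparent power: |S| = 6.545 VA.
Step 10 — Power factor: PF = P/|S| = 1 (leading).

(a) P = 6.545 W  (b) Q = -0.03425 VAR  (c) S = 6.545 VA  (d) PF = 1 (leading)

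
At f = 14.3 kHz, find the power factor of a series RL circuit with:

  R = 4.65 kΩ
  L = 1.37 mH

Step 1 — Angular frequency: ω = 2π·f = 2π·1.43e+04 = 8.985e+04 rad/s.
Step 2 — Component impedances:
  R: Z = R = 4650 Ω
  L: Z = jωL = j·8.985e+04·0.00137 = 0 + j123.1 Ω
Step 3 — Series combination: Z_total = R + L = 4650 + j123.1 Ω = 4652∠1.5° Ω.
Step 4 — Power factor: PF = cos(φ) = Re(Z)/|Z| = 4650/4652 = 0.9996.
Step 5 — Type: Im(Z) = 123.1 ⇒ lagging (phase φ = 1.5°).

PF = 0.9996 (lagging, φ = 1.5°)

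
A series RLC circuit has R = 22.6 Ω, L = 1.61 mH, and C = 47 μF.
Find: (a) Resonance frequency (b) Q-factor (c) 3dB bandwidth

Step 1 — Resonance condition Im(Z)=0 gives ω₀ = 1/√(LC).
Step 2 — ω₀ = 1/√(0.00161·4.7e-05) = 3635 rad/s.
Step 3 — f₀ = ω₀/(2π) = 578.6 Hz.
Step 4 — Series Q: Q = ω₀L/R = 3635·0.00161/22.6 = 0.259.
Step 5 — 3dB bandwidth: Δω = ω₀/Q = 1.404e+04 rad/s; BW = Δω/(2π) = 2234 Hz.

(a) f₀ = 578.6 Hz  (b) Q = 0.259  (c) BW = 2234 Hz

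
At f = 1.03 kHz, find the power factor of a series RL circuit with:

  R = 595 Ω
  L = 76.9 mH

Step 1 — Angular frequency: ω = 2π·f = 2π·1030 = 6472 rad/s.
Step 2 — Component impedances:
  R: Z = R = 595 Ω
  L: Z = jωL = j·6472·0.0769 = 0 + j497.7 Ω
Step 3 — Series combination: Z_total = R + L = 595 + j497.7 Ω = 775.7∠39.9° Ω.
Step 4 — Power factor: PF = cos(φ) = Re(Z)/|Z| = 595/775.69 = 0.7671.
Step 5 — Type: Im(Z) = 497.7 ⇒ lagging (phase φ = 39.9°).

PF = 0.7671 (lagging, φ = 39.9°)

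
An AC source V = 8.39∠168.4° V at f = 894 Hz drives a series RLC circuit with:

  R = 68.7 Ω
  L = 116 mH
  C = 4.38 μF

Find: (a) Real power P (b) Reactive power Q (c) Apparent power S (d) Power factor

Step 1 — Angular frequency: ω = 2π·f = 2π·894 = 5617 rad/s.
Step 2 — Component impedances:
  R: Z = R = 68.7 Ω
  L: Z = jωL = j·5617·0.116 = 0 + j651.6 Ω
  C: Z = 1/(jωC) = -j/(ω·C) = 0 - j40.65 Ω
Step 3 — Series combination: Z_total = R + L + C = 68.7 + j610.9 Ω = 614.8∠83.6° Ω.
Step 4 — Source phasor: V = 8.39∠168.4° V = -8.219 + j1.687 V.
Step 5 — Current: I = V / Z = 0.001233 + j0.01359 A = 0.01365∠84.8° A.
Step 6 — Complex power: S = V·I* = 0.01279 + j0.1138 VA.
Step 7 — Real power: P = Re(S) = 0.01279 W.
Step 8 — Reactive power: Q = Im(S) = 0.1138 VAR.
Step 9 — Apparent power: |S| = 0.1145 VA.
Step 10 — Power factor: PF = P/|S| = 0.1117 (lagging).

(a) P = 0.01279 W  (b) Q = 0.1138 VAR  (c) S = 0.1145 VA  (d) PF = 0.1117 (lagging)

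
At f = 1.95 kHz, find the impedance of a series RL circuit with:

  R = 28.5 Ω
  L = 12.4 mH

Step 1 — Angular frequency: ω = 2π·f = 2π·1950 = 1.225e+04 rad/s.
Step 2 — Component impedances:
  R: Z = R = 28.5 Ω
  L: Z = jωL = j·1.225e+04·0.0124 = 0 + j151.9 Ω
Step 3 — Series combination: Z_total = R + L = 28.5 + j151.9 Ω = 154.6∠79.4° Ω.

Z = 28.5 + j151.9 Ω = 154.6∠79.4° Ω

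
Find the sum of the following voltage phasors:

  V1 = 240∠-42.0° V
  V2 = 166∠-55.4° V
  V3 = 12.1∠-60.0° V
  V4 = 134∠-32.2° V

Step 1 — Convert each phasor to rectangular form:
  V1 = 240·(cos(-42.0°) + j·sin(-42.0°)) = 178.4 - j160.6 V
  V2 = 166·(cos(-55.4°) + j·sin(-55.4°)) = 94.26 - j136.6 V
  V3 = 12.1·(cos(-60.0°) + j·sin(-60.0°)) = 6.05 - j10.48 V
  V4 = 134·(cos(-32.2°) + j·sin(-32.2°)) = 113.4 - j71.41 V
Step 2 — Sum components: V_total = 392.1 - j379.1 V.
Step 3 — Convert to polar: |V_total| = 545.4 V, ∠V_total = -44.0°.

V_total = 545.4∠-44.0° V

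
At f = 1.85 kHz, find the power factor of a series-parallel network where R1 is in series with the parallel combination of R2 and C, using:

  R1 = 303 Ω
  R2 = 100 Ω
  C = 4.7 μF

Step 1 — Angular frequency: ω = 2π·f = 2π·1850 = 1.162e+04 rad/s.
Step 2 — Component impedances:
  R1: Z = R = 303 Ω
  R2: Z = R = 100 Ω
  C: Z = 1/(jωC) = -j/(ω·C) = 0 - j18.3 Ω
Step 3 — Parallel branch: R2 || C = 1/(1/R2 + 1/C) = 3.242 - j17.71 Ω.
Step 4 — Series with R1: Z_total = R1 + (R2 || C) = 306.2 - j17.71 Ω = 306.8∠-3.3° Ω.
Step 5 — Power factor: PF = cos(φ) = Re(Z)/|Z| = 306.24/306.75 = 0.9983.
Step 6 — Type: Im(Z) = -17.71 ⇒ leading (phase φ = -3.3°).

PF = 0.9983 (leading, φ = -3.3°)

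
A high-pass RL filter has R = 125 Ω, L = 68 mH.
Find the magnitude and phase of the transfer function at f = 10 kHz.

Step 1 — Angular frequency: ω = 2π·1e+04 = 6.283e+04 rad/s.
Step 2 — Transfer function: H(jω) = jωL/(R + jωL).
Step 3 — Numerator jωL = j·4273; denominator R + jωL = 125 + j4273.
Step 4 — H = 0.9991 + j0.02923.
Step 5 — Magnitude: |H| = 0.9996 (-0.0 dB); phase: φ = 1.7°.

|H| = 0.9996 (-0.0 dB), φ = 1.7°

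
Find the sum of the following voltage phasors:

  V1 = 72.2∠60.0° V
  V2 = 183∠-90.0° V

Step 1 — Convert each phasor to rectangular form:
  V1 = 72.2·(cos(60.0°) + j·sin(60.0°)) = 36.1 + j62.53 V
  V2 = 183·(cos(-90.0°) + j·sin(-90.0°)) = 0 - j183 V
Step 2 — Sum components: V_total = 36.1 - j120.5 V.
Step 3 — Convert to polar: |V_total| = 125.8 V, ∠V_total = -73.3°.

V_total = 125.8∠-73.3° V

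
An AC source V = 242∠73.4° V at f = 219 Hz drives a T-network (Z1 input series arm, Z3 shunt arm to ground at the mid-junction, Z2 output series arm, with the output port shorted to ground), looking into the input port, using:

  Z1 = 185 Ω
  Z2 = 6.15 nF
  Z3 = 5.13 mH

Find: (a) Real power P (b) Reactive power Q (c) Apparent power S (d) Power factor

Step 1 — Angular frequency: ω = 2π·f = 2π·219 = 1376 rad/s.
Step 2 — Component impedances:
  Z1: Z = R = 185 Ω
  Z2: Z = 1/(jωC) = -j/(ω·C) = 0 - j1.182e+05 Ω
  Z3: Z = jωL = j·1376·0.00513 = 0 + j7.059 Ω
Step 3 — With the output port shorted to ground, the output series arm Z2 runs from the junction to ground; the shunt arm Z3 also runs from the junction to ground. They appear in parallel: Z3 || Z2 = 0 + j7.059 Ω.
Step 4 — Series with input arm Z1: Z_in = Z1 + (Z3 || Z2) = 185 + j7.059 Ω = 185.1∠2.2° Ω.
Step 5 — Source phasor: V = 242∠73.4° V = 69.14 + j231.9 V.
Step 6 — Current: I = V / Z = 0.4209 + j1.238 A = 1.307∠71.2° A.
Step 7 — Complex power: S = V·I* = 316.1 + j12.06 VA.
Step 8 — Real power: P = Re(S) = 316.1 W.
Step 9 — Reactive power: Q = Im(S) = 12.06 VAR.
Step 10 — Apparent power: |S| = 316.3 VA.
Step 11 — Power factor: PF = P/|S| = 0.9993 (lagging).

(a) P = 316.1 W  (b) Q = 12.06 VAR  (c) S = 316.3 VA  (d) PF = 0.9993 (lagging)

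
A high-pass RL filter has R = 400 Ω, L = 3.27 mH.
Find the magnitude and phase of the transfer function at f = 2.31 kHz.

Step 1 — Angular frequency: ω = 2π·2310 = 1.451e+04 rad/s.
Step 2 — Transfer function: H(jω) = jωL/(R + jωL).
Step 3 — Numerator jωL = j·47.46; denominator R + jωL = 400 + j47.46.
Step 4 — H = 0.01388 + j0.117.
Step 5 — Magnitude: |H| = 0.1178 (-18.6 dB); phase: φ = 83.2°.

|H| = 0.1178 (-18.6 dB), φ = 83.2°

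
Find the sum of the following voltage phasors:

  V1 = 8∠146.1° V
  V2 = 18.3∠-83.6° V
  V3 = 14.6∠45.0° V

Step 1 — Convert each phasor to rectangular form:
  V1 = 8·(cos(146.1°) + j·sin(146.1°)) = -6.64 + j4.462 V
  V2 = 18.3·(cos(-83.6°) + j·sin(-83.6°)) = 2.04 - j18.19 V
  V3 = 14.6·(cos(45.0°) + j·sin(45.0°)) = 10.32 + j10.32 V
Step 2 — Sum components: V_total = 5.724 - j3.4 V.
Step 3 — Convert to polar: |V_total| = 6.657 V, ∠V_total = -30.7°.

V_total = 6.657∠-30.7° V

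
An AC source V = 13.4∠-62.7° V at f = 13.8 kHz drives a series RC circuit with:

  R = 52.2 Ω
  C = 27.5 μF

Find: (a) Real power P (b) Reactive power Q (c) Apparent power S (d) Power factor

Step 1 — Angular frequency: ω = 2π·f = 2π·1.38e+04 = 8.671e+04 rad/s.
Step 2 — Component impedances:
  R: Z = R = 52.2 Ω
  C: Z = 1/(jωC) = -j/(ω·C) = 0 - j0.4194 Ω
Step 3 — Series combination: Z_total = R + C = 52.2 - j0.4194 Ω = 52.2∠-0.5° Ω.
Step 4 — Source phasor: V = 13.4∠-62.7° V = 6.146 - j11.91 V.
Step 5 — Current: I = V / Z = 0.1196 - j0.2272 A = 0.2567∠-62.2° A.
Step 6 — Complex power: S = V·I* = 3.44 - j0.02763 VA.
Step 7 — Real power: P = Re(S) = 3.44 W.
Step 8 — Reactive power: Q = Im(S) = -0.02763 VAR.
Step 9 — Apparent power: |S| = 3.44 VA.
Step 10 — Power factor: PF = P/|S| = 1 (leading).

(a) P = 3.44 W  (b) Q = -0.02763 VAR  (c) S = 3.44 VA  (d) PF = 1 (leading)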